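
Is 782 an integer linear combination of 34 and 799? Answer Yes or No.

Yes

gcd(34, 799): 799 = 23·34 + 17; 34 = 2·17 + 0 → 17
17 divides 782, so a solution exists.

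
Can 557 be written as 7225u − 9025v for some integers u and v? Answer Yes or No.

By Bézout, 7225u − 9025v = 557 has integer solutions iff gcd(7225, 9025) | 557.
Euclid: 9025 = 1·7225 + 1800; 7225 = 4·1800 + 25; 1800 = 72·25 + 0. gcd = 25; 557 mod 25 = 7. No.

No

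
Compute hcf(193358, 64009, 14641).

gcd(193358, 64009): 193358 = 3·64009 + 1331; 64009 = 48·1331 + 121; 1331 = 11·121 + 0 → 121
gcd(121, 14641): 14641 = 121·121 + 0 → 121

121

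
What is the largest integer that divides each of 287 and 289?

1

287 = 7 · 41
289 = 17²
Common: 1 = 1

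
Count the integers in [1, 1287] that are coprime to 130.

475

Prime factors of 130: 2, 5, 13. Count integers ≤ 1287 divisible by none of them.
By inclusion–exclusion: 1287 − ⌊1287/2⌋ − ⌊1287/5⌋ − ⌊1287/13⌋ + ⌊1287/10⌋ + ⌊1287/26⌋ + ⌊1287/65⌋ − ⌊1287/130⌋ = 475.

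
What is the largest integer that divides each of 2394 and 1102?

Euclid: 2394 = 2·1102 + 190; 1102 = 5·190 + 152; 190 = 1·152 + 38; 152 = 4·38 + 0. Last nonzero remainder: 38.

38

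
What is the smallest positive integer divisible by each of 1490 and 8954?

6670730

gcd first: 8954 = 6·1490 + 14; 1490 = 106·14 + 6; 14 = 2·6 + 2; 6 = 3·2 + 0 → gcd = 2
lcm = 1490·8954/gcd = 13341460/2 = 6670730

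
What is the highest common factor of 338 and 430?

2

338 = 2 · 13²
430 = 2 · 5 · 43
Common: 2 = 2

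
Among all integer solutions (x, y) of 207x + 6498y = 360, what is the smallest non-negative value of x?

Reduce mod 6498: 207x ≡ 360 (mod 6498). With g = gcd(207, 6498) = 9 dividing 360, divide through: 23x ≡ 40 (mod 722).
Since gcd(23, 722) = 1, x ≡ 40·(23)⁻¹ ≡ 504 (mod 722). Smallest non-negative: 504.

504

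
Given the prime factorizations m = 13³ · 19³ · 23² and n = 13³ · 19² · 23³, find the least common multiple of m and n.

max exponent per prime: 13³ · 19³ · 23³ = 183347236241

183347236241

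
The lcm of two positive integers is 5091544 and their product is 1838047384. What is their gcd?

gcd·lcm = product, so gcd = 1838047384/5091544 = 361.

361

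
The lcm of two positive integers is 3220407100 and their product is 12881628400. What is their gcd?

From gcd × lcm = ab: gcd = 12881628400 / 3220407100 = 4.

4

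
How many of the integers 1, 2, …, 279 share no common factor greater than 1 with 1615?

Prime factors of 1615: 5, 17, 19. Count integers ≤ 279 divisible by none of them.
By inclusion–exclusion: 279 − ⌊279/5⌋ − ⌊279/17⌋ − ⌊279/19⌋ + ⌊279/85⌋ + ⌊279/95⌋ + ⌊279/323⌋ − ⌊279/1615⌋ = 199.

199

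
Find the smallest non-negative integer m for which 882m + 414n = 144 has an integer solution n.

gcd(882, 414) = 18 (Euclid: 882 = 2·414 + 54; 414 = 7·54 + 36; 54 = 1·36 + 18; 36 = 2·18 + 0), and 18 | 144.
Extended Euclid: 882·(8) + 414·(-17) = 18. Scale by 8: m₀ = 64.
General solution m = m₀ + 23t; reducing mod 23 gives m = 18 (and n = -38).

18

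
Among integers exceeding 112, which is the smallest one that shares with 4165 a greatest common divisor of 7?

126

Multiples of 7 above 112: 7·17, 7·18, … . Need the cofactor coprime to 4165/7 = 595.
Checking s = 17, 18, … the first with gcd(s, 595) = 1 is s = 18, giving 126.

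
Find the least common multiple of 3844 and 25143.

3844 = 2² · 31²; 25143 = 3 · 17² · 29
max exponents: 2² · 3 · 17² · 29 · 31² = 96649692

96649692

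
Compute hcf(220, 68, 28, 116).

4

gcd(220, 68): 220 = 3·68 + 16; 68 = 4·16 + 4; 16 = 4·4 + 0 → 4
gcd(4, 28): 28 = 7·4 + 0 → 4
gcd(4, 116): 116 = 29·4 + 0 → 4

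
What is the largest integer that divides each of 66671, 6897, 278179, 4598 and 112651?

2299

66671 = 11² · 19 · 29; 6897 = 3 · 11² · 19; 278179 = 11⁴ · 19; 4598 = 2 · 11² · 19; 112651 = 7² · 11² · 19
gcd takes min exponent of each prime: 11² · 19 = 2299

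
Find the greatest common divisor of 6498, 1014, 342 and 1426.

gcd(6498, 1014): 6498 = 6·1014 + 414; 1014 = 2·414 + 186; 414 = 2·186 + 42; 186 = 4·42 + 18; 42 = 2·18 + 6; 18 = 3·6 + 0 → 6
gcd(6, 342): 342 = 57·6 + 0 → 6
gcd(6, 1426): 1426 = 237·6 + 4; 6 = 1·4 + 2; 4 = 2·2 + 0 → 2

2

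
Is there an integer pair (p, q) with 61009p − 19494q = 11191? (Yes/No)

Yes

By Bézout, 61009p − 19494q = 11191 has integer solutions iff gcd(61009, 19494) | 11191.
Euclid: 61009 = 3·19494 + 2527; 19494 = 7·2527 + 1805; 2527 = 1·1805 + 722; 1805 = 2·722 + 361; 722 = 2·361 + 0. gcd = 361; 11191 mod 361 = 0. Yes.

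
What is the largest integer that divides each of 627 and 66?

627 = 3 · 11 · 19
66 = 2 · 3 · 11
Common: 3 · 11 = 33

33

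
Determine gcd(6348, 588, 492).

6348 = 2² · 3 · 23²; 588 = 2² · 3 · 7²; 492 = 2² · 3 · 41
gcd takes min exponent of each prime: 2² · 3 = 12

12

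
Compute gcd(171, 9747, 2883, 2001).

3

gcd(171, 9747): 9747 = 57·171 + 0 → 171
gcd(171, 2883): 2883 = 16·171 + 147; 171 = 1·147 + 24; 147 = 6·24 + 3; 24 = 8·3 + 0 → 3
gcd(3, 2001): 2001 = 667·3 + 0 → 3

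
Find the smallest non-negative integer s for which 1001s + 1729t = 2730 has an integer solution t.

1

gcd(1001, 1729) = 91 (Euclid: 1729 = 1·1001 + 728; 1001 = 1·728 + 273; 728 = 2·273 + 182; 273 = 1·182 + 91; 182 = 2·91 + 0), and 91 | 2730.
Extended Euclid: 1001·(7) + 1729·(-4) = 91. Scale by 30: s₀ = 210.
General solution s = s₀ + 19k; reducing mod 19 gives s = 1 (and t = 1).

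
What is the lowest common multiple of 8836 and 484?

gcd first: 8836 = 18·484 + 124; 484 = 3·124 + 112; 124 = 1·112 + 12; 112 = 9·12 + 4; 12 = 3·4 + 0 → gcd = 4
lcm = 8836·484/gcd = 4276624/4 = 1069156

1069156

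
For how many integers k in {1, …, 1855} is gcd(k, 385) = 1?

Prime factors of 385: 5, 7, 11. Count integers ≤ 1855 divisible by none of them.
By inclusion–exclusion: 1855 − ⌊1855/5⌋ − ⌊1855/7⌋ − ⌊1855/11⌋ + ⌊1855/35⌋ + ⌊1855/55⌋ + ⌊1855/77⌋ − ⌊1855/385⌋ = 1157.

1157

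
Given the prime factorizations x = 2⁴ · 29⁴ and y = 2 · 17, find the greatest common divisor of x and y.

2

min exponent per shared prime: 2 = 2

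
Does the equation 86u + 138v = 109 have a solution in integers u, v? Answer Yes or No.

No

gcd(86, 138): 138 = 1·86 + 52; 86 = 1·52 + 34; 52 = 1·34 + 18; 34 = 1·18 + 16; 18 = 1·16 + 2; 16 = 8·2 + 0 → 2
2 does not divide 109, so a solution does not exist.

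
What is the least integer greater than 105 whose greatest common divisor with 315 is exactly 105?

210

315 = 105·3. Any t with gcd(t, 315) = 105 is a multiple of 105, say 105s, with s coprime to 3.
Need s > 105/105, so s ≥ 2. First s ≥ 2 with gcd(s, 3) = 1 is s = 2. Thus t = 105·2 = 210.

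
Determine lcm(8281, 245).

41405

gcd first: 8281 = 33·245 + 196; 245 = 1·196 + 49; 196 = 4·49 + 0 → gcd = 49
lcm = 8281·245/gcd = 2028845/49 = 41405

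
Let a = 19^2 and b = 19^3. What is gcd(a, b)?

min exponent per shared prime: 19^2 = 361

361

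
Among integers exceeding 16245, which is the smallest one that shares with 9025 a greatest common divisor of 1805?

19855

Multiples of 1805 above 16245: 1805·10, 1805·11, … . Need the cofactor coprime to 9025/1805 = 5.
Checking s = 10, 11, … the first with gcd(s, 5) = 1 is s = 11, giving 19855.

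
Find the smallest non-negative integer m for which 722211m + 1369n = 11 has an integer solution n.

Euclid: 722211 = 527·1369 + 748; 1369 = 1·748 + 621; 748 = 1·621 + 127; 621 = 4·127 + 113; 127 = 1·113 + 14; 113 = 8·14 + 1; 14 = 14·1 + 0 → gcd = 1; 11 = 1·11.
Back-substitution yields 722211·(-97) + 1369·(51172) = 1, so one solution is m = -97·11 = -1067, n = 51172·11 = 562892.
Solutions in m differ by 1369/1 = 1369; the one in [0, 1369) is -1067 mod 1369 = 302.

302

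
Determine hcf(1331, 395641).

Euclid: 395641 = 297·1331 + 334; 1331 = 3·334 + 329; 334 = 1·329 + 5; 329 = 65·5 + 4; 5 = 1·4 + 1; 4 = 4·1 + 0. Last nonzero remainder: 1.

1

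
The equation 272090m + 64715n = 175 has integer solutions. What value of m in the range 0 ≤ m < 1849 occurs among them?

Euclid: 272090 = 4·64715 + 13230; 64715 = 4·13230 + 11795; 13230 = 1·11795 + 1435; 11795 = 8·1435 + 315; 1435 = 4·315 + 175; 315 = 1·175 + 140; 175 = 1·140 + 35; 140 = 4·35 + 0 → gcd = 35; 175 = 35·5.
Back-substitution yields 272090·(406) + 64715·(-1707) = 35, so one solution is m = 406·5 = 2030, n = -1707·5 = -8535.
Solutions in m differ by 64715/35 = 1849; the one in [0, 1849) is 2030 mod 1849 = 181.

181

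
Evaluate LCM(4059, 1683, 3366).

138006

lcm(4059, 1683) = 4059·1683/gcd = 6831297/99 = 69003
lcm(69003, 3366) = 69003·3366/gcd = 232264098/1683 = 138006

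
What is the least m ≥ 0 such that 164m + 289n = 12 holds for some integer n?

Reduce mod 289: 164m ≡ 12 (mod 289). With g = gcd(164, 289) = 1 dividing 12, divide through: 164m ≡ 12 (mod 289).
Since gcd(164, 289) = 1, m ≡ 12·(164)⁻¹ ≡ 134 (mod 289). Smallest non-negative: 134.

134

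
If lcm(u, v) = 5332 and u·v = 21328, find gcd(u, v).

gcd·lcm = product, so gcd = 21328/5332 = 4.

4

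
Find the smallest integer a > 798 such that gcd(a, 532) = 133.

931

Multiples of 133 above 798: 133·7, 133·8, … . Need the cofactor coprime to 532/133 = 4.
Checking s = 7, 8, … the first with gcd(s, 4) = 1 is s = 7, giving 931.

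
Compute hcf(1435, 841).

1

1435 = 5 · 7 · 41
841 = 29²
Common: 1 = 1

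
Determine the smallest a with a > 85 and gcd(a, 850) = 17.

119

gcd(a, 850) = 17 forces 17 | a; write a = 17s. Then gcd(17s, 17·50) = 17·gcd(s, 50), so need gcd(s, 50) = 1.
17s > 85 gives s ≥ 6. The least s ≥ 6 coprime to 50 is 7, so a = 17·7 = 119.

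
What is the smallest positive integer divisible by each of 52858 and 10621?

gcd first: 52858 = 4·10621 + 10374; 10621 = 1·10374 + 247; 10374 = 42·247 + 0 → gcd = 247
lcm = 52858·10621/gcd = 561404818/247 = 2272894

2272894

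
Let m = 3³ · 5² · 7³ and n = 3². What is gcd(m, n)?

9

min exponent per shared prime: 3² = 9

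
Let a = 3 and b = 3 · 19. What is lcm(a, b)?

max exponent per prime: 3 · 19 = 57

57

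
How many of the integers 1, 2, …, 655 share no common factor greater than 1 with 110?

Prime factors of 110: 2, 5, 11. Count integers ≤ 655 divisible by none of them.
By inclusion–exclusion: 655 − ⌊655/2⌋ − ⌊655/5⌋ − ⌊655/11⌋ + ⌊655/10⌋ + ⌊655/22⌋ + ⌊655/55⌋ − ⌊655/110⌋ = 238.

238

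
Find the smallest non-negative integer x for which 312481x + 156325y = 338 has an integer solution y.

Euclid: 312481 = 1·156325 + 156156; 156325 = 1·156156 + 169; 156156 = 924·169 + 0 → gcd = 169; 338 = 169·2.
Back-substitution yields 312481·(-1) + 156325·(2) = 169, so one solution is x = -1·2 = -2, y = 2·2 = 4.
Solutions in x differ by 156325/169 = 925; the one in [0, 925) is -2 mod 925 = 923.

923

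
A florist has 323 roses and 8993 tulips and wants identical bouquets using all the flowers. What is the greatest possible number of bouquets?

17

323 = 17 · 19
8993 = 17 · 23²
Common: 17 = 17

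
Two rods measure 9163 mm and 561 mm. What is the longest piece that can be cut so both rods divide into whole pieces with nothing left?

Euclid: 9163 = 16·561 + 187; 561 = 3·187 + 0. Last nonzero remainder: 187.

187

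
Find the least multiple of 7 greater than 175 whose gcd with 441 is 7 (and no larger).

182

441 = 7·63. Any t with gcd(t, 441) = 7 is a multiple of 7, say 7s, with s coprime to 63.
Need s > 175/7, so s ≥ 26. First s ≥ 26 with gcd(s, 63) = 1 is s = 26. Thus t = 7·26 = 182.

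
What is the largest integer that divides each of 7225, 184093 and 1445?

289

gcd(7225, 184093): 184093 = 25·7225 + 3468; 7225 = 2·3468 + 289; 3468 = 12·289 + 0 → 289
gcd(289, 1445): 1445 = 5·289 + 0 → 289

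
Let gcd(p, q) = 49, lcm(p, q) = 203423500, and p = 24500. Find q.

406847

Using pq = gcd(p,q)·lcm(p,q) = 49·203423500 = 9967751500, we get q = 9967751500/24500 = 406847.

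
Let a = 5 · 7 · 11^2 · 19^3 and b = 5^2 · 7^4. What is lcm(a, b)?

49817088475

max exponent per prime: 5^2 · 7^4 · 11^2 · 19^3 = 49817088475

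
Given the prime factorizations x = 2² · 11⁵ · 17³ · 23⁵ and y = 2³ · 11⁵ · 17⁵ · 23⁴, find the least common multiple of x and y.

max exponent per prime: 2³ · 11⁵ · 17⁵ · 23⁵ = 11774357006039372008

11774357006039372008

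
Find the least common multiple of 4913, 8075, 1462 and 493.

5820185450

4913 = 17³; 8075 = 5² · 17 · 19; 1462 = 2 · 17 · 43; 493 = 17 · 29
lcm takes max exponent of each prime: 2 · 5² · 17³ · 19 · 29 · 43 = 5820185450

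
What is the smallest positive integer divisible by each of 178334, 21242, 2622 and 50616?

178334 = 2 · 13 · 19³; 21242 = 2 · 13 · 19 · 43; 2622 = 2 · 3 · 19 · 23; 50616 = 2³ · 3² · 19 · 37
lcm takes max exponent of each prime: 2³ · 3² · 13 · 19³ · 23 · 37 · 43 = 234927938232

234927938232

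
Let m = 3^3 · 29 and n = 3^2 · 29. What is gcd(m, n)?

min exponent per shared prime: 3^2 · 29 = 261

261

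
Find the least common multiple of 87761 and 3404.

298738444

gcd first: 87761 = 25·3404 + 2661; 3404 = 1·2661 + 743; 2661 = 3·743 + 432; 743 = 1·432 + 311; 432 = 1·311 + 121; 311 = 2·121 + 69; 121 = 1·69 + 52; 69 = 1·52 + 17; 52 = 3·17 + 1; 17 = 17·1 + 0 → gcd = 1
lcm = 87761·3404/gcd = 298738444/1 = 298738444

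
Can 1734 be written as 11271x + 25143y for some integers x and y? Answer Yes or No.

Yes

By Bézout, 11271x + 25143y = 1734 has integer solutions iff gcd(11271, 25143) | 1734.
Euclid: 25143 = 2·11271 + 2601; 11271 = 4·2601 + 867; 2601 = 3·867 + 0. gcd = 867; 1734 mod 867 = 0. Yes.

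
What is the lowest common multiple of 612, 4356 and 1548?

612 = 2² · 3² · 17; 4356 = 2² · 3² · 11²; 1548 = 2² · 3² · 43
lcm takes max exponent of each prime: 2² · 3² · 11² · 17 · 43 = 3184236

3184236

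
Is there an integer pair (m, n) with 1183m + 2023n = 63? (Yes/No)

By Bézout, 1183m + 2023n = 63 has integer solutions iff gcd(1183, 2023) | 63.
Euclid: 2023 = 1·1183 + 840; 1183 = 1·840 + 343; 840 = 2·343 + 154; 343 = 2·154 + 35; 154 = 4·35 + 14; 35 = 2·14 + 7; 14 = 2·7 + 0. gcd = 7; 63 mod 7 = 0. Yes.

Yes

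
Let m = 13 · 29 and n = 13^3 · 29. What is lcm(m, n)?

63713

max exponent per prime: 13^3 · 29 = 63713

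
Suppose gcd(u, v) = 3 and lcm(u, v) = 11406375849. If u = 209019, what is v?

163713

u·v = gcd·lcm = 3·11406375849 = 34219127547, so v = 34219127547/209019 = 163713.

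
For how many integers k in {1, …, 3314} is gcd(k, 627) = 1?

Prime factors of 627: 3, 11, 19. Count integers ≤ 3314 divisible by none of them.
By inclusion–exclusion: 3314 − ⌊3314/3⌋ − ⌊3314/11⌋ − ⌊3314/19⌋ + ⌊3314/33⌋ + ⌊3314/57⌋ + ⌊3314/209⌋ − ⌊3314/627⌋ = 1903.

1903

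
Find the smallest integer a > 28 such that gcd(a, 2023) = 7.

35

gcd(a, 2023) = 7 forces 7 | a; write a = 7s. Then gcd(7s, 7·289) = 7·gcd(s, 289), so need gcd(s, 289) = 1.
7s > 28 gives s ≥ 5. The least s ≥ 5 coprime to 289 is 5, so a = 7·5 = 35.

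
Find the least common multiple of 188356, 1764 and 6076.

lcm(188356, 1764) = 188356·1764/gcd = 332259984/196 = 1695204
lcm(1695204, 6076) = 1695204·6076/gcd = 10300059504/6076 = 1695204

1695204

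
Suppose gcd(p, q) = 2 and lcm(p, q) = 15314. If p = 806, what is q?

Using pq = gcd(p,q)·lcm(p,q) = 2·15314 = 30628, we get q = 30628/806 = 38.

38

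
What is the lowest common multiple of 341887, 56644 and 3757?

lcm(341887, 56644) = 341887·56644/gcd = 19365847228/2023 = 9572836
lcm(9572836, 3757) = 9572836·3757/gcd = 35965144852/3757 = 9572836

9572836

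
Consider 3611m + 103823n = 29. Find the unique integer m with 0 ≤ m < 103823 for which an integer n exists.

84473

Reduce mod 103823: 3611m ≡ 29 (mod 103823). With g = gcd(3611, 103823) = 1 dividing 29, divide through: 3611m ≡ 29 (mod 103823).
Since gcd(3611, 103823) = 1, m ≡ 29·(3611)⁻¹ ≡ 84473 (mod 103823). Smallest non-negative: 84473.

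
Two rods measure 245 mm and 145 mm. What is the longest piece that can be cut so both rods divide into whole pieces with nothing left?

245 = 5 · 7²
145 = 5 · 29
Common: 5 = 5

5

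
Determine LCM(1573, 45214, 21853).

lcm(1573, 45214) = 1573·45214/gcd = 71121622/13 = 5470894
lcm(5470894, 21853) = 5470894·21853/gcd = 119555446582/13 = 9196572814

9196572814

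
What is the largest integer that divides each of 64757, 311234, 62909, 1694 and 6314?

77

64757 = 7 · 11 · 29²; 311234 = 2 · 7 · 11 · 43 · 47; 62909 = 7 · 11 · 19 · 43; 1694 = 2 · 7 · 11²; 6314 = 2 · 7 · 11 · 41
gcd takes min exponent of each prime: 7 · 11 = 77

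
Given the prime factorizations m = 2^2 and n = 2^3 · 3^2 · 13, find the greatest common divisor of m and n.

min exponent per shared prime: 2^2 = 4

4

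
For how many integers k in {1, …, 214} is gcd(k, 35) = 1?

35 = 5·7. Inclusion–exclusion on these primes:
214 − ⌊214/5⌋ − ⌊214/7⌋ + ⌊214/35⌋ = 148

148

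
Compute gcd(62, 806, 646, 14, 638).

gcd(62, 806): 806 = 13·62 + 0 → 62
gcd(62, 646): 646 = 10·62 + 26; 62 = 2·26 + 10; 26 = 2·10 + 6; 10 = 1·6 + 4; 6 = 1·4 + 2; 4 = 2·2 + 0 → 2
gcd(2, 14): 14 = 7·2 + 0 → 2
gcd(2, 638): 638 = 319·2 + 0 → 2

2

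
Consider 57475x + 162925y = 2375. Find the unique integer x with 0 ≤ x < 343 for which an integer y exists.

Reduce mod 162925: 57475x ≡ 2375 (mod 162925). With g = gcd(57475, 162925) = 475 dividing 2375, divide through: 121x ≡ 5 (mod 343).
Since gcd(121, 343) = 1, x ≡ 5·(121)⁻¹ ≡ 258 (mod 343). Smallest non-negative: 258.

258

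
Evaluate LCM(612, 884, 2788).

612 = 2² · 3² · 17; 884 = 2² · 13 · 17; 2788 = 2² · 17 · 41
lcm takes max exponent of each prime: 2² · 3² · 13 · 17 · 41 = 326196

326196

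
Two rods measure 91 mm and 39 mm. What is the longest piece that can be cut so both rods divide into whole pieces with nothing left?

91 = 7 · 13
39 = 3 · 13
Common: 13 = 13

13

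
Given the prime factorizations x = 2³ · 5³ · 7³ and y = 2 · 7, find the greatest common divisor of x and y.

14

min exponent per shared prime: 2 · 7 = 14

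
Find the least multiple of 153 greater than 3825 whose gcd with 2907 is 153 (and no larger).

Multiples of 153 above 3825: 153·26, 153·27, … . Need the cofactor coprime to 2907/153 = 19.
Checking s = 26, 27, … the first with gcd(s, 19) = 1 is s = 26, giving 3978.

3978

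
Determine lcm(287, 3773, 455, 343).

10055045

287 = 7 · 41; 3773 = 7³ · 11; 455 = 5 · 7 · 13; 343 = 7³
lcm takes max exponent of each prime: 5 · 7³ · 11 · 13 · 41 = 10055045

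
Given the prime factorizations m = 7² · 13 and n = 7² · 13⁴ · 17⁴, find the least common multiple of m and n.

116886720769

max exponent per prime: 7² · 13⁴ · 17⁴ = 116886720769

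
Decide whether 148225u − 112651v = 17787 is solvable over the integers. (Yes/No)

gcd(148225, 112651): 148225 = 1·112651 + 35574; 112651 = 3·35574 + 5929; 35574 = 6·5929 + 0 → 5929
5929 divides 17787, so a solution exists.

Yes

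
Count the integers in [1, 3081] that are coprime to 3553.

2497

3553 = 11·17·19. Inclusion–exclusion on these primes:
3081 − ⌊3081/11⌋ − ⌊3081/17⌋ − ⌊3081/19⌋ + ⌊3081/187⌋ + ⌊3081/209⌋ + ⌊3081/323⌋ − ⌊3081/3553⌋ = 2497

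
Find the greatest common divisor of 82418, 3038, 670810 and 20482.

98

gcd(82418, 3038): 82418 = 27·3038 + 392; 3038 = 7·392 + 294; 392 = 1·294 + 98; 294 = 3·98 + 0 → 98
gcd(98, 670810): 670810 = 6845·98 + 0 → 98
gcd(98, 20482): 20482 = 209·98 + 0 → 98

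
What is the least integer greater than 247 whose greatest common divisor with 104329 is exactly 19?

266

gcd(k, 104329) = 19 forces 19 | k; write k = 19s. Then gcd(19s, 19·5491) = 19·gcd(s, 5491), so need gcd(s, 5491) = 1.
19s > 247 gives s ≥ 14. The least s ≥ 14 coprime to 5491 is 14, so k = 19·14 = 266.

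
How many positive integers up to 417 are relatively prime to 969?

249

Prime factors of 969: 3, 17, 19. Count integers ≤ 417 divisible by none of them.
By inclusion–exclusion: 417 − ⌊417/3⌋ − ⌊417/17⌋ − ⌊417/19⌋ + ⌊417/51⌋ + ⌊417/57⌋ + ⌊417/323⌋ − ⌊417/969⌋ = 249.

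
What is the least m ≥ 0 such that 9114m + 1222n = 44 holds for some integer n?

gcd(9114, 1222) = 2 (Euclid: 9114 = 7·1222 + 560; 1222 = 2·560 + 102; 560 = 5·102 + 50; 102 = 2·50 + 2; 50 = 25·2 + 0), and 2 | 44.
Extended Euclid: 9114·(-24) + 1222·(179) = 2. Scale by 22: m₀ = -528.
General solution m = m₀ + 611t; reducing mod 611 gives m = 83 (and n = -619).

83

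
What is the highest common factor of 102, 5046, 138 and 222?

6

gcd(102, 5046): 5046 = 49·102 + 48; 102 = 2·48 + 6; 48 = 8·6 + 0 → 6
gcd(6, 138): 138 = 23·6 + 0 → 6
gcd(6, 222): 222 = 37·6 + 0 → 6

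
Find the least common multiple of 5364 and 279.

gcd first: 5364 = 19·279 + 63; 279 = 4·63 + 27; 63 = 2·27 + 9; 27 = 3·9 + 0 → gcd = 9
lcm = 5364·279/gcd = 1496556/9 = 166284

166284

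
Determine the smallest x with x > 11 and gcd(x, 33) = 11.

33 = 11·3. Any x with gcd(x, 33) = 11 is a multiple of 11, say 11s, with s coprime to 3.
Need s > 11/11, so s ≥ 2. First s ≥ 2 with gcd(s, 3) = 1 is s = 2. Thus x = 11·2 = 22.

22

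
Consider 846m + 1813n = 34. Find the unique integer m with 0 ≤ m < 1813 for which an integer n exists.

1303

Euclid: 1813 = 2·846 + 121; 846 = 6·121 + 120; 121 = 1·120 + 1; 120 = 120·1 + 0 → gcd = 1; 34 = 1·34.
Back-substitution yields 846·(-15) + 1813·(7) = 1, so one solution is m = -15·34 = -510, n = 7·34 = 238.
Solutions in m differ by 1813/1 = 1813; the one in [0, 1813) is -510 mod 1813 = 1303.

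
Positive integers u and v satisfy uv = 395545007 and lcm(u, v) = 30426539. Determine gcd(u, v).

gcd·lcm = product, so gcd = 395545007/30426539 = 13.

13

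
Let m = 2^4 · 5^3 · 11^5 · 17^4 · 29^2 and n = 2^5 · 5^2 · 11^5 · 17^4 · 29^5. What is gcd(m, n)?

min exponent per shared prime: 2^4 · 5^2 · 11^5 · 17^4 · 29^2 = 4524963688084400

4524963688084400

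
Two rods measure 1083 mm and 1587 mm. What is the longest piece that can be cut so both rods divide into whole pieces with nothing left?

1083 = 3 · 19²
1587 = 3 · 23²
Common: 3 = 3

3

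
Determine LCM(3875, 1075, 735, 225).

3875 = 5³ · 31; 1075 = 5² · 43; 735 = 3 · 5 · 7²; 225 = 3² · 5²
lcm takes max exponent of each prime: 3² · 5³ · 7² · 31 · 43 = 73481625

73481625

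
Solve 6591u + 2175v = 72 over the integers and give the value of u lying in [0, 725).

Reduce mod 2175: 6591u ≡ 72 (mod 2175). With g = gcd(6591, 2175) = 3 dividing 72, divide through: 2197u ≡ 24 (mod 725).
Since gcd(2197, 725) = 1, u ≡ 24·(2197)⁻¹ ≡ 67 (mod 725). Smallest non-negative: 67.

67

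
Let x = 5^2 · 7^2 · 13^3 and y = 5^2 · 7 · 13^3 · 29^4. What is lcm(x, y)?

max exponent per prime: 5^2 · 7^2 · 13^3 · 29^4 = 1903523037325

1903523037325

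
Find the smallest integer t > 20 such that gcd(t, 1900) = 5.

Multiples of 5 above 20: 5·5, 5·6, … . Need the cofactor coprime to 1900/5 = 380.
Checking s = 5, 6, … the first with gcd(s, 380) = 1 is s = 7, giving 35.

35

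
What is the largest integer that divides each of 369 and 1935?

369 = 3² · 41
1935 = 3² · 5 · 43
Common: 3² = 9

9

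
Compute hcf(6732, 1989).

153

6732 = 2² · 3² · 11 · 17
1989 = 3² · 13 · 17
Common: 3² · 17 = 153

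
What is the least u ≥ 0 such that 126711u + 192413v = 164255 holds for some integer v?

18

gcd(126711, 192413) = 4693 (Euclid: 192413 = 1·126711 + 65702; 126711 = 1·65702 + 61009; 65702 = 1·61009 + 4693; 61009 = 13·4693 + 0), and 4693 | 164255.
Extended Euclid: 126711·(-3) + 192413·(2) = 4693. Scale by 35: u₀ = -105.
General solution u = u₀ + 41t; reducing mod 41 gives u = 18 (and v = -11).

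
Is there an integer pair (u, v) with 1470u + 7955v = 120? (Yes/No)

By Bézout, 1470u + 7955v = 120 has integer solutions iff gcd(1470, 7955) | 120.
Euclid: 7955 = 5·1470 + 605; 1470 = 2·605 + 260; 605 = 2·260 + 85; 260 = 3·85 + 5; 85 = 17·5 + 0. gcd = 5; 120 mod 5 = 0. Yes.

Yes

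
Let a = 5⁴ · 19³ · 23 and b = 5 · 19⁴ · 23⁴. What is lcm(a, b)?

22793224350625

max exponent per prime: 5⁴ · 19⁴ · 23⁴ = 22793224350625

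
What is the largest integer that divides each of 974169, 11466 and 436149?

gcd(974169, 11466): 974169 = 84·11466 + 11025; 11466 = 1·11025 + 441; 11025 = 25·441 + 0 → 441
gcd(441, 436149): 436149 = 989·441 + 0 → 441

441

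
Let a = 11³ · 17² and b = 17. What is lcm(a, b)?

max exponent per prime: 11³ · 17² = 384659

384659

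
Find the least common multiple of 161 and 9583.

220409

161 = 7 · 23; 9583 = 7 · 37²
max exponents: 7 · 23 · 37² = 220409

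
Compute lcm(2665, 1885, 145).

77285

2665 = 5 · 13 · 41; 1885 = 5 · 13 · 29; 145 = 5 · 29
lcm takes max exponent of each prime: 5 · 13 · 29 · 41 = 77285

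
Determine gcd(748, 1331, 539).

gcd(748, 1331): 1331 = 1·748 + 583; 748 = 1·583 + 165; 583 = 3·165 + 88; 165 = 1·88 + 77; 88 = 1·77 + 11; 77 = 7·11 + 0 → 11
gcd(11, 539): 539 = 49·11 + 0 → 11

11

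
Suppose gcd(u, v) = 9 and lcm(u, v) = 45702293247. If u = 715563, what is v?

574821

u·v = gcd·lcm = 9·45702293247 = 411320639223, so v = 411320639223/715563 = 574821.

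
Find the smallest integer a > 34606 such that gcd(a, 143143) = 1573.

36179

Multiples of 1573 above 34606: 1573·23, 1573·24, … . Need the cofactor coprime to 143143/1573 = 91.
Checking s = 23, 24, … the first with gcd(s, 91) = 1 is s = 23, giving 36179.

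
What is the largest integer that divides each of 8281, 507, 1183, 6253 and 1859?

169

gcd(8281, 507): 8281 = 16·507 + 169; 507 = 3·169 + 0 → 169
gcd(169, 1183): 1183 = 7·169 + 0 → 169
gcd(169, 6253): 6253 = 37·169 + 0 → 169
gcd(169, 1859): 1859 = 11·169 + 0 → 169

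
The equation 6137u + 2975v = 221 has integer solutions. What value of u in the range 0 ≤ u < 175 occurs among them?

33

Reduce mod 2975: 6137u ≡ 221 (mod 2975). With g = gcd(6137, 2975) = 17 dividing 221, divide through: 361u ≡ 13 (mod 175).
Since gcd(361, 175) = 1, u ≡ 13·(361)⁻¹ ≡ 33 (mod 175). Smallest non-negative: 33.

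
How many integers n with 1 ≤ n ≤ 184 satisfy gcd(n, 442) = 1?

80

Prime factors of 442: 2, 13, 17. Count integers ≤ 184 divisible by none of them.
By inclusion–exclusion: 184 − ⌊184/2⌋ − ⌊184/13⌋ − ⌊184/17⌋ + ⌊184/26⌋ + ⌊184/34⌋ + ⌊184/221⌋ − ⌊184/442⌋ = 80.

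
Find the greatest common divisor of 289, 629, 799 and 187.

289 = 17²; 629 = 17 · 37; 799 = 17 · 47; 187 = 11 · 17
gcd takes min exponent of each prime: 17 = 17

17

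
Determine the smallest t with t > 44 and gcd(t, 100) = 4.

Multiples of 4 above 44: 4·12, 4·13, … . Need the cofactor coprime to 100/4 = 25.
Checking s = 12, 13, … the first with gcd(s, 25) = 1 is s = 12, giving 48.

48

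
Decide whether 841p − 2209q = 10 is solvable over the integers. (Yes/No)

gcd(841, 2209): 2209 = 2·841 + 527; 841 = 1·527 + 314; 527 = 1·314 + 213; 314 = 1·213 + 101; 213 = 2·101 + 11; 101 = 9·11 + 2; 11 = 5·2 + 1; 2 = 2·1 + 0 → 1
1 divides 10, so a solution exists.

Yes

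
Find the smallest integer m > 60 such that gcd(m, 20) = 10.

20 = 10·2. Any m with gcd(m, 20) = 10 is a multiple of 10, say 10s, with s coprime to 2.
Need s > 60/10, so s ≥ 7. First s ≥ 7 with gcd(s, 2) = 1 is s = 7. Thus m = 10·7 = 70.

70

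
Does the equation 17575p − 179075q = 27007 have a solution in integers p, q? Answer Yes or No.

By Bézout, 17575p − 179075q = 27007 has integer solutions iff gcd(17575, 179075) | 27007.
Euclid: 179075 = 10·17575 + 3325; 17575 = 5·3325 + 950; 3325 = 3·950 + 475; 950 = 2·475 + 0. gcd = 475; 27007 mod 475 = 407. No.

No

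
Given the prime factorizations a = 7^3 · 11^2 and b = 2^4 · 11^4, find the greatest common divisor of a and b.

min exponent per shared prime: 11^2 = 121

121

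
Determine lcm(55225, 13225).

55225 = 5² · 47²; 13225 = 5² · 23²
max exponents: 5² · 23² · 47² = 29214025

29214025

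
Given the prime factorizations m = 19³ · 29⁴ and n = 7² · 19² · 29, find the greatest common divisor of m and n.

min exponent per shared prime: 19² · 29 = 10469

10469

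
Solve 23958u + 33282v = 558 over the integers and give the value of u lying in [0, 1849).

Reduce mod 33282: 23958u ≡ 558 (mod 33282). With g = gcd(23958, 33282) = 18 dividing 558, divide through: 1331u ≡ 31 (mod 1849).
Since gcd(1331, 1849) = 1, u ≡ 31·(1331)⁻¹ ≡ 1210 (mod 1849). Smallest non-negative: 1210.

1210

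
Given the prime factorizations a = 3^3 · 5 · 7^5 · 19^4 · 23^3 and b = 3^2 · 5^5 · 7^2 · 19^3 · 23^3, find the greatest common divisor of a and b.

184014863865

min exponent per shared prime: 3^2 · 5 · 7^2 · 19^3 · 23^3 = 184014863865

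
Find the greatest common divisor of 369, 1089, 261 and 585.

9

gcd(369, 1089): 1089 = 2·369 + 351; 369 = 1·351 + 18; 351 = 19·18 + 9; 18 = 2·9 + 0 → 9
gcd(9, 261): 261 = 29·9 + 0 → 9
gcd(9, 585): 585 = 65·9 + 0 → 9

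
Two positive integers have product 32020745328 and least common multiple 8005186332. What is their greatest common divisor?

From gcd × lcm = ab: gcd = 32020745328 / 8005186332 = 4.

4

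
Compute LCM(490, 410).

20090

gcd first: 490 = 1·410 + 80; 410 = 5·80 + 10; 80 = 8·10 + 0 → gcd = 10
lcm = 490·410/gcd = 200900/10 = 20090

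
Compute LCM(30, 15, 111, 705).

52170

30 = 2 · 3 · 5; 15 = 3 · 5; 111 = 3 · 37; 705 = 3 · 5 · 47
lcm takes max exponent of each prime: 2 · 3 · 5 · 37 · 47 = 52170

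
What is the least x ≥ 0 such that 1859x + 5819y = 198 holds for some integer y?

238

Euclid: 5819 = 3·1859 + 242; 1859 = 7·242 + 165; 242 = 1·165 + 77; 165 = 2·77 + 11; 77 = 7·11 + 0 → gcd = 11; 198 = 11·18.
Back-substitution yields 1859·(72) + 5819·(-23) = 11, so one solution is x = 72·18 = 1296, y = -23·18 = -414.
Solutions in x differ by 5819/11 = 529; the one in [0, 529) is 1296 mod 529 = 238.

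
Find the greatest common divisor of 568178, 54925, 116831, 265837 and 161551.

13

gcd(568178, 54925): 568178 = 10·54925 + 18928; 54925 = 2·18928 + 17069; 18928 = 1·17069 + 1859; 17069 = 9·1859 + 338; 1859 = 5·338 + 169; 338 = 2·169 + 0 → 169
gcd(169, 116831): 116831 = 691·169 + 52; 169 = 3·52 + 13; 52 = 4·13 + 0 → 13
gcd(13, 265837): 265837 = 20449·13 + 0 → 13
gcd(13, 161551): 161551 = 12427·13 + 0 → 13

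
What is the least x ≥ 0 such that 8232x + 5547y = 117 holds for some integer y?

1785

Reduce mod 5547: 8232x ≡ 117 (mod 5547). With g = gcd(8232, 5547) = 3 dividing 117, divide through: 2744x ≡ 39 (mod 1849).
Since gcd(2744, 1849) = 1, x ≡ 39·(2744)⁻¹ ≡ 1785 (mod 1849). Smallest non-negative: 1785.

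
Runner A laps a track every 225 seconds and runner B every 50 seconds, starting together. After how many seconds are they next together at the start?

450

gcd first: 225 = 4·50 + 25; 50 = 2·25 + 0 → gcd = 25
lcm = 225·50/gcd = 11250/25 = 450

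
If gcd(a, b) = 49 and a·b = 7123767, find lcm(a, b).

145383

Since gcd(a,b)·lcm(a,b) = ab, lcm = 7123767/49 = 145383.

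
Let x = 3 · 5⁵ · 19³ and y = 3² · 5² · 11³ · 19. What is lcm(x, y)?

256762378125

max exponent per prime: 3² · 5⁵ · 11³ · 19³ = 256762378125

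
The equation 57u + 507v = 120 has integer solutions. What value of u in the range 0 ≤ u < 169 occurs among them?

Euclid: 507 = 8·57 + 51; 57 = 1·51 + 6; 51 = 8·6 + 3; 6 = 2·3 + 0 → gcd = 3; 120 = 3·40.
Back-substitution yields 57·(-80) + 507·(9) = 3, so one solution is u = -80·40 = -3200, v = 9·40 = 360.
Solutions in u differ by 507/3 = 169; the one in [0, 169) is -3200 mod 169 = 11.

11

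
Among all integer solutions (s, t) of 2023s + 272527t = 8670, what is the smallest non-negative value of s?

gcd(2023, 272527) = 289 (Euclid: 272527 = 134·2023 + 1445; 2023 = 1·1445 + 578; 1445 = 2·578 + 289; 578 = 2·289 + 0), and 289 | 8670.
Extended Euclid: 2023·(-404) + 272527·(3) = 289. Scale by 30: s₀ = -12120.
General solution s = s₀ + 943k; reducing mod 943 gives s = 139 (and t = -1).

139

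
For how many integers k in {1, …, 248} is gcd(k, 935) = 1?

935 = 5·11·17. Inclusion–exclusion on these primes:
248 − ⌊248/5⌋ − ⌊248/11⌋ − ⌊248/17⌋ + ⌊248/55⌋ + ⌊248/85⌋ + ⌊248/187⌋ − ⌊248/935⌋ = 170

170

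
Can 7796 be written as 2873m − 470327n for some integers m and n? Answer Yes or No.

By Bézout, 2873m − 470327n = 7796 has integer solutions iff gcd(2873, 470327) | 7796.
Euclid: 470327 = 163·2873 + 2028; 2873 = 1·2028 + 845; 2028 = 2·845 + 338; 845 = 2·338 + 169; 338 = 2·169 + 0. gcd = 169; 7796 mod 169 = 22. No.

No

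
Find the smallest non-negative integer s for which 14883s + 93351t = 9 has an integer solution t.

gcd(14883, 93351) = 3 (Euclid: 93351 = 6·14883 + 4053; 14883 = 3·4053 + 2724; 4053 = 1·2724 + 1329; 2724 = 2·1329 + 66; 1329 = 20·66 + 9; 66 = 7·9 + 3; 9 = 3·3 + 0), and 3 | 9.
Extended Euclid: 14883·(9904) + 93351·(-1579) = 3. Scale by 3: s₀ = 29712.
General solution s = s₀ + 31117k; reducing mod 31117 gives s = 29712 (and t = -4737).

29712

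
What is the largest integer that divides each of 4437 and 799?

17

4437 = 3² · 17 · 29
799 = 17 · 47
Common: 17 = 17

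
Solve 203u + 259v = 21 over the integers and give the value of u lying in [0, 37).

32

Euclid: 259 = 1·203 + 56; 203 = 3·56 + 35; 56 = 1·35 + 21; 35 = 1·21 + 14; 21 = 1·14 + 7; 14 = 2·7 + 0 → gcd = 7; 21 = 7·3.
Back-substitution yields 203·(-14) + 259·(11) = 7, so one solution is u = -14·3 = -42, v = 11·3 = 33.
Solutions in u differ by 259/7 = 37; the one in [0, 37) is -42 mod 37 = 32.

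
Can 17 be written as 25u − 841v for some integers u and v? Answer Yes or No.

Yes

By Bézout, 25u − 841v = 17 has integer solutions iff gcd(25, 841) | 17.
Euclid: 841 = 33·25 + 16; 25 = 1·16 + 9; 16 = 1·9 + 7; 9 = 1·7 + 2; 7 = 3·2 + 1; 2 = 2·1 + 0. gcd = 1; 17 mod 1 = 0. Yes.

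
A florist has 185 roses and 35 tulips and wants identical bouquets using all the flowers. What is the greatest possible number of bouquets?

Euclid: 185 = 5·35 + 10; 35 = 3·10 + 5; 10 = 2·5 + 0. Last nonzero remainder: 5.

5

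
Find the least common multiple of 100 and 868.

100 = 2² · 5²; 868 = 2² · 7 · 31
max exponents: 2² · 5² · 7 · 31 = 21700

21700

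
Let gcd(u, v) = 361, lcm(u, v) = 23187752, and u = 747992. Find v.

Using uv = gcd(u,v)·lcm(u,v) = 361·23187752 = 8370778472, we get v = 8370778472/747992 = 11191.

11191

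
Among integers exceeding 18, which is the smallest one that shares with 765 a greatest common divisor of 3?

21

gcd(x, 765) = 3 forces 3 | x; write x = 3s. Then gcd(3s, 3·255) = 3·gcd(s, 255), so need gcd(s, 255) = 1.
3s > 18 gives s ≥ 7. The least s ≥ 7 coprime to 255 is 7, so x = 3·7 = 21.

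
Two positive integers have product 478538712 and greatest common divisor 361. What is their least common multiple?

gcd·lcm = product, so lcm = 478538712/361 = 1325592.

1325592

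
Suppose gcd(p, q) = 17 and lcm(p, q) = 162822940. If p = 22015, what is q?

p·q = gcd·lcm = 17·162822940 = 2767989980, so q = 2767989980/22015 = 125732.

125732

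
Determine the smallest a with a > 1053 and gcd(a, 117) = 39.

1092

117 = 39·3. Any a with gcd(a, 117) = 39 is a multiple of 39, say 39s, with s coprime to 3.
Need s > 1053/39, so s ≥ 28. First s ≥ 28 with gcd(s, 3) = 1 is s = 28. Thus a = 39·28 = 1092.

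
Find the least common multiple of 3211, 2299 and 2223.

3211 = 13² · 19; 2299 = 11² · 19; 2223 = 3² · 13 · 19
lcm takes max exponent of each prime: 3² · 11² · 13² · 19 = 3496779

3496779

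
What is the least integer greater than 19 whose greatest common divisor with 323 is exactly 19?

323 = 19·17. Any x with gcd(x, 323) = 19 is a multiple of 19, say 19s, with s coprime to 17.
Need s > 19/19, so s ≥ 2. First s ≥ 2 with gcd(s, 17) = 1 is s = 2. Thus x = 19·2 = 38.

38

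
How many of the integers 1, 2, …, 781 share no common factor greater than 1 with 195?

195 = 3·5·13. Inclusion–exclusion on these primes:
781 − ⌊781/3⌋ − ⌊781/5⌋ − ⌊781/13⌋ + ⌊781/15⌋ + ⌊781/39⌋ + ⌊781/65⌋ − ⌊781/195⌋ = 385

385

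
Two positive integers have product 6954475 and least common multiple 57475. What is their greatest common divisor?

gcd·lcm = product, so gcd = 6954475/57475 = 121.

121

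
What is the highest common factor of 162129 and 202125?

162129 = 3 · 11 · 17³
202125 = 3 · 5³ · 7² · 11
Common: 3 · 11 = 33

33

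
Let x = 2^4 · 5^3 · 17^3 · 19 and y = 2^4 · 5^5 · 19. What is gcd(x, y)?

min exponent per shared prime: 2^4 · 5^3 · 19 = 38000

38000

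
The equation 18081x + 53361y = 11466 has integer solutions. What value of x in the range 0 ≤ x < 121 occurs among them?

Reduce mod 53361: 18081x ≡ 11466 (mod 53361). With g = gcd(18081, 53361) = 441 dividing 11466, divide through: 41x ≡ 26 (mod 121).
Since gcd(41, 121) = 1, x ≡ 26·(41)⁻¹ ≡ 39 (mod 121). Smallest non-negative: 39.

39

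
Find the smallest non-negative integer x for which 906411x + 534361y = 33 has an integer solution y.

501969

gcd(906411, 534361) = 1 (Euclid: 906411 = 1·534361 + 372050; 534361 = 1·372050 + 162311; 372050 = 2·162311 + 47428; 162311 = 3·47428 + 20027; 47428 = 2·20027 + 7374; 20027 = 2·7374 + 5279; 7374 = 1·5279 + 2095; 5279 = 2·2095 + 1089; 2095 = 1·1089 + 1006; 1089 = 1·1006 + 83; 1006 = 12·83 + 10; 83 = 8·10 + 3; 10 = 3·3 + 1; 3 = 3·1 + 0), and 1 | 33.
Extended Euclid: 906411·(160946) + 534361·(-273005) = 1. Scale by 33: x₀ = 5311218.
General solution x = x₀ + 534361t; reducing mod 534361 gives x = 501969 (and y = -851466).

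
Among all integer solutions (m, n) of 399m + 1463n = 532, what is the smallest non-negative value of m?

Euclid: 1463 = 3·399 + 266; 399 = 1·266 + 133; 266 = 2·133 + 0 → gcd = 133; 532 = 133·4.
Back-substitution yields 399·(4) + 1463·(-1) = 133, so one solution is m = 4·4 = 16, n = -1·4 = -4.
Solutions in m differ by 1463/133 = 11; the one in [0, 11) is 16 mod 11 = 5.

5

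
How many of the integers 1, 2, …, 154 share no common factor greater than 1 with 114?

48

114 = 2·3·19. Inclusion–exclusion on these primes:
154 − ⌊154/2⌋ − ⌊154/3⌋ − ⌊154/19⌋ + ⌊154/6⌋ + ⌊154/38⌋ + ⌊154/57⌋ − ⌊154/114⌋ = 48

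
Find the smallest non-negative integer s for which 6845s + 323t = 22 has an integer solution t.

gcd(6845, 323) = 1 (Euclid: 6845 = 21·323 + 62; 323 = 5·62 + 13; 62 = 4·13 + 10; 13 = 1·10 + 3; 10 = 3·3 + 1; 3 = 3·1 + 0), and 1 | 22.
Extended Euclid: 6845·(99) + 323·(-2098) = 1. Scale by 22: s₀ = 2178.
General solution s = s₀ + 323k; reducing mod 323 gives s = 240 (and t = -5086).

240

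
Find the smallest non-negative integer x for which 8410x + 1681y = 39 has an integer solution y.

344

gcd(8410, 1681) = 1 (Euclid: 8410 = 5·1681 + 5; 1681 = 336·5 + 1; 5 = 5·1 + 0), and 1 | 39.
Extended Euclid: 8410·(-336) + 1681·(1681) = 1. Scale by 39: x₀ = -13104.
General solution x = x₀ + 1681t; reducing mod 1681 gives x = 344 (and y = -1721).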